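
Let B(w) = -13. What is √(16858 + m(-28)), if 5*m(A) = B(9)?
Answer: √421385/5 ≈ 129.83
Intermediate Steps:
m(A) = -13/5 (m(A) = (⅕)*(-13) = -13/5)
√(16858 + m(-28)) = √(16858 - 13/5) = √(84277/5) = √421385/5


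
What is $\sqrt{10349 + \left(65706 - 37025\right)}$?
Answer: $\sqrt{39030} \approx 197.56$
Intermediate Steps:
$\sqrt{10349 + \left(65706 - 37025\right)} = \sqrt{10349 + 28681} = \sqrt{39030}$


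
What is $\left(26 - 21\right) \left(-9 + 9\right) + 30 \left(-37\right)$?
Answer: $-1110$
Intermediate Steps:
$\left(26 - 21\right) \left(-9 + 9\right) + 30 \left(-37\right) = 5 \cdot 0 - 1110 = 0 - 1110 = -1110$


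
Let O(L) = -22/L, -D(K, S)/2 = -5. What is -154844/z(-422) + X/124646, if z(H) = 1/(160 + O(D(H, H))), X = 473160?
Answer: -7614119137968/311615 ≈ -2.4434e+7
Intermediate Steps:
D(K, S) = 10 (D(K, S) = -2*(-5) = 10)
z(H) = 5/789 (z(H) = 1/(160 - 22/10) = 1/(160 - 22*⅒) = 1/(160 - 11/5) = 1/(789/5) = 5/789)
-154844/z(-422) + X/124646 = -154844/5/789 + 473160/124646 = -154844*789/5 + 473160*(1/124646) = -122171916/5 + 236580/62323 = -7614119137968/311615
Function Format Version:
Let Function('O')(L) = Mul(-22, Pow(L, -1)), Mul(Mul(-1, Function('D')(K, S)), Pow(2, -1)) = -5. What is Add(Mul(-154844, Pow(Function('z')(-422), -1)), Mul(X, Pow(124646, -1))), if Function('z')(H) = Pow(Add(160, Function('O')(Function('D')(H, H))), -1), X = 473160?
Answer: Rational(-7614119137968, 311615) ≈ -2.4434e+7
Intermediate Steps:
Function('D')(K, S) = 10 (Function('D')(K, S) = Mul(-2, -5) = 10)
Function('z')(H) = Rational(5, 789) (Function('z')(H) = Pow(Add(160, Mul(-22, Pow(10, -1))), -1) = Pow(Add(160, Mul(-22, Rational(1, 10))), -1) = Pow(Add(160, Rational(-11, 5)), -1) = Pow(Rational(789, 5), -1) = Rational(5, 789))
Add(Mul(-154844, Pow(Function('z')(-422), -1)), Mul(X, Pow(124646, -1))) = Add(Mul(-154844, Pow(Rational(5, 789), -1)), Mul(473160, Pow(124646, -1))) = Add(Mul(-154844, Rational(789, 5)), Mul(473160, Rational(1, 124646))) = Add(Rational(-122171916, 5), Rational(236580, 62323)) = Rational(-7614119137968, 311615)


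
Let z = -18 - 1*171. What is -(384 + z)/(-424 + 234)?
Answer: 39/38 ≈ 1.0263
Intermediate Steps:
z = -189 (z = -18 - 171 = -189)
-(384 + z)/(-424 + 234) = -(384 - 189)/(-424 + 234) = -195/(-190) = -195*(-1)/190 = -1*(-39/38) = 39/38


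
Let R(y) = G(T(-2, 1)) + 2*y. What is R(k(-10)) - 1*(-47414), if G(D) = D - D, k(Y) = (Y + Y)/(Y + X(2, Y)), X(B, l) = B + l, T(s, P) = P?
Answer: 426746/9 ≈ 47416.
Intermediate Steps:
k(Y) = 2*Y/(2 + 2*Y) (k(Y) = (Y + Y)/(Y + (2 + Y)) = (2*Y)/(2 + 2*Y) = 2*Y/(2 + 2*Y))
G(D) = 0
R(y) = 2*y (R(y) = 0 + 2*y = 2*y)
R(k(-10)) - 1*(-47414) = 2*(-10/(1 - 10)) - 1*(-47414) = 2*(-10/(-9)) + 47414 = 2*(-10*(-⅑)) + 47414 = 2*(10/9) + 47414 = 20/9 + 47414 = 426746/9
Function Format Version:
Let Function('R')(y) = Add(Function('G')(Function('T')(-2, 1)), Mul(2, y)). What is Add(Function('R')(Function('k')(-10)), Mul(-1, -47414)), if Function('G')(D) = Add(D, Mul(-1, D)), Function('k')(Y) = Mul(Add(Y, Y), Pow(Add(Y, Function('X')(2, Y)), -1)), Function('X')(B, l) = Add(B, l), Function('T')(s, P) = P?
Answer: Rational(426746, 9) ≈ 47416.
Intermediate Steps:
Function('k')(Y) = Mul(2, Y, Pow(Add(2, Mul(2, Y)), -1)) (Function('k')(Y) = Mul(Add(Y, Y), Pow(Add(Y, Add(2, Y)), -1)) = Mul(Mul(2, Y), Pow(Add(2, Mul(2, Y)), -1)) = Mul(2, Y, Pow(Add(2, Mul(2, Y)), -1)))
Function('G')(D) = 0
Function('R')(y) = Mul(2, y) (Function('R')(y) = Add(0, Mul(2, y)) = Mul(2, y))
Add(Function('R')(Function('k')(-10)), Mul(-1, -47414)) = Add(Mul(2, Mul(-10, Pow(Add(1, -10), -1))), Mul(-1, -47414)) = Add(Mul(2, Mul(-10, Pow(-9, -1))), 47414) = Add(Mul(2, Mul(-10, Rational(-1, 9))), 47414) = Add(Mul(2, Rational(10, 9)), 47414) = Add(Rational(20, 9), 47414) = Rational(426746, 9)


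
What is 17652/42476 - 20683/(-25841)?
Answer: 333669110/274405579 ≈ 1.2160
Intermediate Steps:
17652/42476 - 20683/(-25841) = 17652*(1/42476) - 20683*(-1/25841) = 4413/10619 + 20683/25841 = 333669110/274405579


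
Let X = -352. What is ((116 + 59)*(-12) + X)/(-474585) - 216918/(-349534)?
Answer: 51901543199/82941796695 ≈ 0.62576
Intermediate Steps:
((116 + 59)*(-12) + X)/(-474585) - 216918/(-349534) = ((116 + 59)*(-12) - 352)/(-474585) - 216918/(-349534) = (175*(-12) - 352)*(-1/474585) - 216918*(-1/349534) = (-2100 - 352)*(-1/474585) + 108459/174767 = -2452*(-1/474585) + 108459/174767 = 2452/474585 + 108459/174767 = 51901543199/82941796695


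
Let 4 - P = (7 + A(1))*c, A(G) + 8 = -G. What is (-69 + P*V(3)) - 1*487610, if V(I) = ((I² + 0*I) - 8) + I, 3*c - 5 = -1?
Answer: -1462957/3 ≈ -4.8765e+5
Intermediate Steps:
c = 4/3 (c = 5/3 + (⅓)*(-1) = 5/3 - ⅓ = 4/3 ≈ 1.3333)
A(G) = -8 - G
P = 20/3 (P = 4 - (7 + (-8 - 1*1))*4/3 = 4 - (7 + (-8 - 1))*4/3 = 4 - (7 - 9)*4/3 = 4 - (-2)*4/3 = 4 - 1*(-8/3) = 4 + 8/3 = 20/3 ≈ 6.6667)
V(I) = -8 + I + I² (V(I) = ((I² + 0) - 8) + I = (I² - 8) + I = (-8 + I²) + I = -8 + I + I²)
(-69 + P*V(3)) - 1*487610 = (-69 + 20*(-8 + 3 + 3²)/3) - 1*487610 = (-69 + 20*(-8 + 3 + 9)/3) - 487610 = (-69 + (20/3)*4) - 487610 = (-69 + 80/3) - 487610 = -127/3 - 487610 = -1462957/3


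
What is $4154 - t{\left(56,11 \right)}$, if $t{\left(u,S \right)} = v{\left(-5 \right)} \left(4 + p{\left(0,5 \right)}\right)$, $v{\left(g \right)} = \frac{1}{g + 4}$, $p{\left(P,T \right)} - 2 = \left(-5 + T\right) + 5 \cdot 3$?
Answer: $4175$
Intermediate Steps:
$p{\left(P,T \right)} = 12 + T$ ($p{\left(P,T \right)} = 2 + \left(\left(-5 + T\right) + 5 \cdot 3\right) = 2 + \left(\left(-5 + T\right) + 15\right) = 2 + \left(10 + T\right) = 12 + T$)
$v{\left(g \right)} = \frac{1}{4 + g}$
$t{\left(u,S \right)} = -21$ ($t{\left(u,S \right)} = \frac{4 + \left(12 + 5\right)}{4 - 5} = \frac{4 + 17}{-1} = \left(-1\right) 21 = -21$)
$4154 - t{\left(56,11 \right)} = 4154 - -21 = 4154 + 21 = 4175$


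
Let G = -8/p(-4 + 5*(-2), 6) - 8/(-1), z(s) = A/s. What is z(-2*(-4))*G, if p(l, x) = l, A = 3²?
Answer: 135/14 ≈ 9.6429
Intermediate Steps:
A = 9
z(s) = 9/s
G = 60/7 (G = -8/(-4 + 5*(-2)) - 8/(-1) = -8/(-4 - 10) - 8*(-1) = -8/(-14) + 8 = -8*(-1/14) + 8 = 4/7 + 8 = 60/7 ≈ 8.5714)
z(-2*(-4))*G = (9/((-2*(-4))))*(60/7) = (9/8)*(60/7) = 135/14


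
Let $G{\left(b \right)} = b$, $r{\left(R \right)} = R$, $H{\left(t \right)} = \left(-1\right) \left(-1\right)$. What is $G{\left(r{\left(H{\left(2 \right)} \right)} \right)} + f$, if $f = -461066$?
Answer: $-461065$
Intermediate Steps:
$H{\left(t \right)} = 1$
$G{\left(r{\left(H{\left(2 \right)} \right)} \right)} + f = 1 - 461066 = -461065$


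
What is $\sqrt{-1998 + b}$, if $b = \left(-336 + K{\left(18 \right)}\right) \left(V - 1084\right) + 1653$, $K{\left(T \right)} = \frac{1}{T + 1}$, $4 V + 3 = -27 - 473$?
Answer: $\frac{3 \sqrt{65151247}}{38} \approx 637.23$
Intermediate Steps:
$V = - \frac{503}{4}$ ($V = - \frac{3}{4} + \frac{-27 - 473}{4} = - \frac{3}{4} + \frac{1}{4} \left(-500\right) = - \frac{3}{4} - 125 = - \frac{503}{4} \approx -125.75$)
$K{\left(T \right)} = \frac{1}{1 + T}$
$b = \frac{31012965}{76}$ ($b = \left(-336 + \frac{1}{1 + 18}\right) \left(- \frac{503}{4} - 1084\right) + 1653 = \left(-336 + \frac{1}{19}\right) \left(- \frac{4839}{4}\right) + 1653 = \left(- \frac{6383}{19}\right) \left(- \frac{4839}{4}\right) + 1653 = \frac{30887337}{76} + 1653 = \frac{31012965}{76} \approx 4.0807 \cdot 10^{5}$)
$\sqrt{-1998 + b} = \sqrt{-1998 + \frac{31012965}{76}} = \sqrt{\frac{30861117}{76}} = \frac{3 \sqrt{65151247}}{38}$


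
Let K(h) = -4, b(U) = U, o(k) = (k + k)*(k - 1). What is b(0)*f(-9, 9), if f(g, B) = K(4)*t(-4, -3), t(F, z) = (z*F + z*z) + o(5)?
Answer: 0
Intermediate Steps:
o(k) = 2*k*(-1 + k) (o(k) = (2*k)*(-1 + k) = 2*k*(-1 + k))
t(F, z) = 40 + z**2 + F*z (t(F, z) = (z*F + z*z) + 2*5*(-1 + 5) = (F*z + z**2) + 2*5*4 = (z**2 + F*z) + 40 = 40 + z**2 + F*z)
f(g, B) = -244 (f(g, B) = -4*(40 + (-3)**2 - 4*(-3)) = -4*(40 + 9 + 12) = -4*61 = -244)
b(0)*f(-9, 9) = 0*(-244) = 0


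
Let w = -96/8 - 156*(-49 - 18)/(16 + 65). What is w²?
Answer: 9985600/729 ≈ 13698.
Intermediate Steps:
w = 3160/27 (w = -96*⅛ - 156/(81/(-67)) = -12 - 156/(81*(-1/67)) = -12 - 156/(-81/67) = -12 - 156*(-67/81) = -12 + 3484/27 = 3160/27 ≈ 117.04)
w² = (3160/27)² = 9985600/729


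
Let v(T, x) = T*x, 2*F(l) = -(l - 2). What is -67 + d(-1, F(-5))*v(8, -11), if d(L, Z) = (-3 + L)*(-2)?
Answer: -771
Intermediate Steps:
F(l) = 1 - l/2 (F(l) = (-(l - 2))/2 = (-(-2 + l))/2 = (2 - l)/2 = 1 - l/2)
d(L, Z) = 6 - 2*L
-67 + d(-1, F(-5))*v(8, -11) = -67 + (6 - 2*(-1))*(8*(-11)) = -67 + (6 + 2)*(-88) = -67 + 8*(-88) = -67 - 704 = -771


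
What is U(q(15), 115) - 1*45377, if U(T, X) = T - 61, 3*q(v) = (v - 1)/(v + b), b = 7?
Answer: -1499447/33 ≈ -45438.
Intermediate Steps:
q(v) = (-1 + v)/(3*(7 + v)) (q(v) = ((v - 1)/(v + 7))/3 = ((-1 + v)/(7 + v))/3 = (-1 + v)/(3*(7 + v)))
U(T, X) = -61 + T
U(q(15), 115) - 1*45377 = (-61 + (-1 + 15)/(3*(7 + 15))) - 1*45377 = (-61 + (⅓)*14/22) - 45377 = (-61 + (⅓)*(1/22)*14) - 45377 = (-61 + 7/33) - 45377 = -2006/33 - 45377 = -1499447/33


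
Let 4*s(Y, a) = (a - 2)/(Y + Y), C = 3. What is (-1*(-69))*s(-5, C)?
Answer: -69/40 ≈ -1.7250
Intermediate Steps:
s(Y, a) = (-2 + a)/(8*Y) (s(Y, a) = ((a - 2)/(Y + Y))/4 = ((-2 + a)/((2*Y)))/4 = ((-2 + a)*(1/(2*Y)))/4 = ((-2 + a)/(2*Y))/4 = (-2 + a)/(8*Y))
(-1*(-69))*s(-5, C) = (-1*(-69))*((1/8)*(-2 + 3)/(-5)) = 69*((1/8)*(-1/5)*1) = 69*(-1/40) = -69/40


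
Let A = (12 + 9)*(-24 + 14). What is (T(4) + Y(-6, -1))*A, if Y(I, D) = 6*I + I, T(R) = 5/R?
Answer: 17115/2 ≈ 8557.5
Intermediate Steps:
A = -210 (A = 21*(-10) = -210)
Y(I, D) = 7*I
(T(4) + Y(-6, -1))*A = (5/4 + 7*(-6))*(-210) = (5*(¼) - 42)*(-210) = (5/4 - 42)*(-210) = -163/4*(-210) = 17115/2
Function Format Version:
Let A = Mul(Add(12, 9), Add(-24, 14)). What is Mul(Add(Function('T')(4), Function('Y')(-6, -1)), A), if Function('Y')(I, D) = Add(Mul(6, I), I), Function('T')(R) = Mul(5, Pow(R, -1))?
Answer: Rational(17115, 2) ≈ 8557.5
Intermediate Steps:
A = -210 (A = Mul(21, -10) = -210)
Function('Y')(I, D) = Mul(7, I)
Mul(Add(Function('T')(4), Function('Y')(-6, -1)), A) = Mul(Add(Mul(5, Pow(4, -1)), Mul(7, -6)), -210) = Mul(Add(Mul(5, Rational(1, 4)), -42), -210) = Mul(Add(Rational(5, 4), -42), -210) = Mul(Rational(-163, 4), -210) = Rational(17115, 2)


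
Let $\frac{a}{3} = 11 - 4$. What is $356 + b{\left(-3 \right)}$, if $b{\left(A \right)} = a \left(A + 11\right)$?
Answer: $524$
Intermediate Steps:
$a = 21$ ($a = 3 \left(11 - 4\right) = 3 \cdot 7 = 21$)
$b{\left(A \right)} = 231 + 21 A$ ($b{\left(A \right)} = 21 \left(A + 11\right) = 21 \left(11 + A\right) = 231 + 21 A$)
$356 + b{\left(-3 \right)} = 356 + \left(231 + 21 \left(-3\right)\right) = 356 + \left(231 - 63\right) = 356 + 168 = 524$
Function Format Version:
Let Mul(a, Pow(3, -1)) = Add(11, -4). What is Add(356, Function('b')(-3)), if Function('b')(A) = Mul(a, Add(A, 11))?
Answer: 524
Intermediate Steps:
a = 21 (a = Mul(3, Add(11, -4)) = Mul(3, 7) = 21)
Function('b')(A) = Add(231, Mul(21, A)) (Function('b')(A) = Mul(21, Add(A, 11)) = Mul(21, Add(11, A)) = Add(231, Mul(21, A)))
Add(356, Function('b')(-3)) = Add(356, Add(231, Mul(21, -3))) = Add(356, Add(231, -63)) = Add(356, 168) = 524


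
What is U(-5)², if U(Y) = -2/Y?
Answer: 4/25 ≈ 0.16000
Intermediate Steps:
U(-5)² = (-2/(-5))² = (-2*(-⅕))² = (⅖)² = 4/25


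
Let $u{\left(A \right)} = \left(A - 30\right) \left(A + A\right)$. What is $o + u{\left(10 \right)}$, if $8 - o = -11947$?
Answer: $11555$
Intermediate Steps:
$o = 11955$ ($o = 8 - -11947 = 8 + 11947 = 11955$)
$u{\left(A \right)} = 2 A \left(-30 + A\right)$ ($u{\left(A \right)} = \left(-30 + A\right) 2 A = 2 A \left(-30 + A\right)$)
$o + u{\left(10 \right)} = 11955 + 2 \cdot 10 \left(-30 + 10\right) = 11955 + 2 \cdot 10 \left(-20\right) = 11955 - 400 = 11555$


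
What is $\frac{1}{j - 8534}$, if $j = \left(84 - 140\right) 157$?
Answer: $- \frac{1}{17326} \approx -5.7717 \cdot 10^{-5}$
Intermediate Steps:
$j = -8792$ ($j = \left(-56\right) 157 = -8792$)
$\frac{1}{j - 8534} = \frac{1}{-8792 - 8534} = \frac{1}{-17326} = - \frac{1}{17326}$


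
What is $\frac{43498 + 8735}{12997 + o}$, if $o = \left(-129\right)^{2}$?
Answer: $\frac{52233}{29638} \approx 1.7624$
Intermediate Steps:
$o = 16641$
$\frac{43498 + 8735}{12997 + o} = \frac{43498 + 8735}{12997 + 16641} = \frac{52233}{29638}$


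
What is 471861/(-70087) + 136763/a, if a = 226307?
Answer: -891744394/145515401 ≈ -6.1282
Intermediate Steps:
471861/(-70087) + 136763/a = 471861/(-70087) + 136763/226307 = 471861*(-1/70087) + 136763*(1/226307) = -4329/643 + 136763/226307 = -891744394/145515401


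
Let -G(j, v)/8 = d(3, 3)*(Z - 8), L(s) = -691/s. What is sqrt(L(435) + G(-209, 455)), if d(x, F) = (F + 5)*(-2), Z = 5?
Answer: I*sqrt(72962985)/435 ≈ 19.636*I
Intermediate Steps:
d(x, F) = -10 - 2*F (d(x, F) = (5 + F)*(-2) = -10 - 2*F)
G(j, v) = -384 (G(j, v) = -8*(-10 - 2*3)*(5 - 8) = -8*(-10 - 6)*(-3) = -(-128)*(-3) = -8*48 = -384)
sqrt(L(435) + G(-209, 455)) = sqrt(-691/435 - 384) = sqrt(-167731/435) = I*sqrt(72962985)/435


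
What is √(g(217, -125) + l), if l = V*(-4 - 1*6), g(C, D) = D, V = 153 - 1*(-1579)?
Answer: I*√17445 ≈ 132.08*I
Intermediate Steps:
V = 1732 (V = 153 + 1579 = 1732)
l = -17320 (l = 1732*(-4 - 1*6) = 1732*(-4 - 6) = 1732*(-10) = -17320)
√(g(217, -125) + l) = √(-125 - 17320) = √(-17445) = I*√17445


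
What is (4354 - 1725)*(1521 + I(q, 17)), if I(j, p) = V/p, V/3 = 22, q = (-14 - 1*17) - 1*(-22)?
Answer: 68151567/17 ≈ 4.0089e+6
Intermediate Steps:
q = -9 (q = (-14 - 17) + 22 = -31 + 22 = -9)
V = 66 (V = 3*22 = 66)
I(j, p) = 66/p
(4354 - 1725)*(1521 + I(q, 17)) = (4354 - 1725)*(1521 + 66/17) = 2629*(1521 + 66*(1/17)) = 2629*(1521 + 66/17) = 2629*(25923/17) = 68151567/17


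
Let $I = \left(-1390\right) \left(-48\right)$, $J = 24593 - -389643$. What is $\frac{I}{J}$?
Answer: $\frac{16680}{103559} \approx 0.16107$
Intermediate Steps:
$J = 414236$ ($J = 24593 + 389643 = 414236$)
$I = 66720$
$\frac{I}{J} = \frac{66720}{414236} = 66720 \cdot \frac{1}{414236} = \frac{16680}{103559}$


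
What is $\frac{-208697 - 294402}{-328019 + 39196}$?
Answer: $\frac{503099}{288823} \approx 1.7419$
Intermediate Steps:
$\frac{-208697 - 294402}{-328019 + 39196} = - \frac{503099}{-288823} = \left(-503099\right) \left(- \frac{1}{288823}\right) = \frac{503099}{288823}$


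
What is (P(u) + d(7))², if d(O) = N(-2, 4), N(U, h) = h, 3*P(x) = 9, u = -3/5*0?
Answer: 49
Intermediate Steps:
u = 0 (u = -3*⅕*0 = -⅗*0 = 0)
P(x) = 3 (P(x) = (⅓)*9 = 3)
d(O) = 4
(P(u) + d(7))² = (3 + 4)² = 7² = 49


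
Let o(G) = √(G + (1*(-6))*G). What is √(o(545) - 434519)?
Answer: √(-434519 + 5*I*√109) ≈ 0.04 + 659.18*I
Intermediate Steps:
o(G) = √5*√(-G) (o(G) = √(G - 6*G) = √(-5*G) = √5*√(-G))
√(o(545) - 434519) = √(√5*√(-1*545) - 434519) = √(√5*√(-545) - 434519) = √(√5*(I*√545) - 434519) = √(5*I*√109 - 434519) = √(-434519 + 5*I*√109)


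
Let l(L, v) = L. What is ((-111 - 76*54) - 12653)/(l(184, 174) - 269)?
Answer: 16868/85 ≈ 198.45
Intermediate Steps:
((-111 - 76*54) - 12653)/(l(184, 174) - 269) = ((-111 - 76*54) - 12653)/(184 - 269) = ((-111 - 4104) - 12653)/(-85) = (-4215 - 12653)*(-1/85) = -16868*(-1/85) = 16868/85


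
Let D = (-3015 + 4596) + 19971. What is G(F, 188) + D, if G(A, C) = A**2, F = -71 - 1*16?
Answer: 29121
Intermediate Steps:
F = -87 (F = -71 - 16 = -87)
D = 21552 (D = 1581 + 19971 = 21552)
G(F, 188) + D = (-87)**2 + 21552 = 7569 + 21552 = 29121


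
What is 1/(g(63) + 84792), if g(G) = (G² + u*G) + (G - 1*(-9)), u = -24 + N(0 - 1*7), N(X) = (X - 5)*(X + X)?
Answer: 1/97905 ≈ 1.0214e-5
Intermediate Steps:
N(X) = 2*X*(-5 + X) (N(X) = (-5 + X)*(2*X) = 2*X*(-5 + X))
u = 144 (u = -24 + 2*(0 - 1*7)*(-5 + (0 - 1*7)) = -24 + 2*(0 - 7)*(-5 + (0 - 7)) = -24 + 2*(-7)*(-5 - 7) = -24 + 2*(-7)*(-12) = -24 + 168 = 144)
g(G) = 9 + G² + 145*G (g(G) = (G² + 144*G) + (G - 1*(-9)) = (G² + 144*G) + (G + 9) = (G² + 144*G) + (9 + G) = 9 + G² + 145*G)
1/(g(63) + 84792) = 1/((9 + 63² + 145*63) + 84792) = 1/((9 + 3969 + 9135) + 84792) = 1/(13113 + 84792) = 1/97905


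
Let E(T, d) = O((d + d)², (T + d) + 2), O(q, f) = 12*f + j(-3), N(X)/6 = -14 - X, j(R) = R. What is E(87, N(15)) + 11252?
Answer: 10229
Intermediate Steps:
N(X) = -84 - 6*X (N(X) = 6*(-14 - X) = -84 - 6*X)
O(q, f) = -3 + 12*f (O(q, f) = 12*f - 3 = -3 + 12*f)
E(T, d) = 21 + 12*T + 12*d (E(T, d) = -3 + 12*((T + d) + 2) = -3 + 12*(2 + T + d) = -3 + (24 + 12*T + 12*d) = 21 + 12*T + 12*d)
E(87, N(15)) + 11252 = (21 + 12*87 + 12*(-84 - 6*15)) + 11252 = (21 + 1044 + 12*(-84 - 90)) + 11252 = (21 + 1044 + 12*(-174)) + 11252 = (21 + 1044 - 2088) + 11252 = -1023 + 11252 = 10229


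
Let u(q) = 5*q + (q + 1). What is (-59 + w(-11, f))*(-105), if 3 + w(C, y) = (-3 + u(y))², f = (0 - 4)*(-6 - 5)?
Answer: -7201110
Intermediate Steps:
u(q) = 1 + 6*q (u(q) = 5*q + (1 + q) = 1 + 6*q)
f = 44 (f = -4*(-11) = 44)
w(C, y) = -3 + (-2 + 6*y)² (w(C, y) = -3 + (-3 + (1 + 6*y))² = -3 + (-2 + 6*y)²)
(-59 + w(-11, f))*(-105) = (-59 + (-3 + 4*(-1 + 3*44)²))*(-105) = (-59 + (-3 + 4*(-1 + 132)²))*(-105) = (-59 + (-3 + 4*131²))*(-105) = (-59 + (-3 + 4*17161))*(-105) = (-59 + (-3 + 68644))*(-105) = (-59 + 68641)*(-105) = 68582*(-105) = -7201110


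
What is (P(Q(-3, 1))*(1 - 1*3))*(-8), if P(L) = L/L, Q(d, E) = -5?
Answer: 16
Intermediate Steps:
P(L) = 1
(P(Q(-3, 1))*(1 - 1*3))*(-8) = (1*(1 - 1*3))*(-8) = (1*(1 - 3))*(-8) = (1*(-2))*(-8) = -2*(-8) = 16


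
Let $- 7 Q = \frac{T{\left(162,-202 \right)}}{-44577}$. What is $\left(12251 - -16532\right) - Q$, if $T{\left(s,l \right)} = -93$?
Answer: $\frac{2993806210}{104013} \approx 28783.0$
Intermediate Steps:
$Q = - \frac{31}{104013}$ ($Q = - \frac{\left(-93\right) \frac{1}{-44577}}{7} = - \frac{\left(-93\right) \left(- \frac{1}{44577}\right)}{7} = \left(- \frac{1}{7}\right) \frac{31}{14859} = - \frac{31}{104013} \approx -0.00029804$)
$\left(12251 - -16532\right) - Q = \left(12251 - -16532\right) - - \frac{31}{104013} = \left(12251 + 16532\right) + \frac{31}{104013} = 28783 + \frac{31}{104013} = \frac{2993806210}{104013}$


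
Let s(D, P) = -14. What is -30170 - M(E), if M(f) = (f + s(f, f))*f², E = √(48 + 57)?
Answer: -28700 - 105*√105 ≈ -29776.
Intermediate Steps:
E = √105 ≈ 10.247
M(f) = f²*(-14 + f) (M(f) = (f - 14)*f² = (-14 + f)*f² = f²*(-14 + f))
-30170 - M(E) = -30170 - (√105)²*(-14 + √105) = -30170 - 105*(-14 + √105) = -30170 - (-1470 + 105*√105) = -30170 + (1470 - 105*√105) = -28700 - 105*√105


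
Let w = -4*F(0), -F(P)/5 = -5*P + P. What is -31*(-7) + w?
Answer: 217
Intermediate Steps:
F(P) = 20*P (F(P) = -5*(-5*P + P) = -(-20)*P = 20*P)
w = 0 (w = -80*0 = -4*0 = 0)
-31*(-7) + w = -31*(-7) + 0 = 217 + 0 = 217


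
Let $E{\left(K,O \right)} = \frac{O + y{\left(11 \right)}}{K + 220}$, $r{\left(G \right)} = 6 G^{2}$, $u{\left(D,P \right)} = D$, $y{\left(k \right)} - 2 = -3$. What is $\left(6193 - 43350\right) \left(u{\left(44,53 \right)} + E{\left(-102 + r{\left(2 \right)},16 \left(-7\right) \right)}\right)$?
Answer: $- \frac{227958195}{142} \approx -1.6053 \cdot 10^{6}$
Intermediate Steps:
$y{\left(k \right)} = -1$ ($y{\left(k \right)} = 2 - 3 = -1$)
$E{\left(K,O \right)} = \frac{-1 + O}{220 + K}$ ($E{\left(K,O \right)} = \frac{O - 1}{K + 220} = \frac{-1 + O}{220 + K}$)
$\left(6193 - 43350\right) \left(u{\left(44,53 \right)} + E{\left(-102 + r{\left(2 \right)},16 \left(-7\right) \right)}\right) = \left(6193 - 43350\right) \left(44 + \frac{-1 + 16 \left(-7\right)}{220 - \left(102 - 6 \cdot 2^{2}\right)}\right) = - 37157 \left(44 + \frac{-1 - 112}{220 + \left(-102 + 6 \cdot 4\right)}\right) = - 37157 \left(44 + \frac{1}{220 + \left(-102 + 24\right)} \left(-113\right)\right) = - 37157 \left(44 + \frac{1}{220 - 78} \left(-113\right)\right) = - 37157 \left(44 + \frac{1}{142} \left(-113\right)\right) = - 37157 \left(44 - \frac{113}{142}\right) = \left(-37157\right) \frac{6135}{142} = - \frac{227958195}{142}$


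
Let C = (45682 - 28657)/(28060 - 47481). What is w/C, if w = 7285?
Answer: -28296397/3405 ≈ -8310.3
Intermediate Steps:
C = -17025/19421 (C = 17025/(-19421) = 17025*(-1/19421) = -17025/19421 ≈ -0.87663)
w/C = 7285/(-17025/19421) = 7285*(-19421/17025) = -28296397/3405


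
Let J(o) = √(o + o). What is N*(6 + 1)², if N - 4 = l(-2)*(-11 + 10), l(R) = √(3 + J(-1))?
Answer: 196 - 49*√(3 + I*√2) ≈ 108.92 - 19.496*I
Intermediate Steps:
J(o) = √2*√o (J(o) = √(2*o) = √2*√o)
l(R) = √(3 + I*√2) (l(R) = √(3 + √2*√(-1)) = √(3 + √2*I) = √(3 + I*√2))
N = 4 - √(3 + I*√2) (N = 4 + √(3 + I*√2)*(-11 + 10) = 4 + √(3 + I*√2)*(-1) = 4 - √(3 + I*√2) ≈ 2.2228 - 0.39788*I)
N*(6 + 1)² = (4 - √(3 + I*√2))*(6 + 1)² = (4 - √(3 + I*√2))*7² = (4 - √(3 + I*√2))*49 = 196 - 49*√(3 + I*√2)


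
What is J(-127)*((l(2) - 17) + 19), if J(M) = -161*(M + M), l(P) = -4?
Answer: -81788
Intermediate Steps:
J(M) = -322*M
J(-127)*((l(2) - 17) + 19) = (-322*(-127))*((-4 - 17) + 19) = 40894*(-21 + 19) = 40894*(-2) = -81788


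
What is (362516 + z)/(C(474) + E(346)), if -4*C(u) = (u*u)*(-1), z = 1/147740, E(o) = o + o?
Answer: 53558113841/8400644140 ≈ 6.3755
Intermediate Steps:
E(o) = 2*o
z = 1/147740 ≈ 6.7686e-6
C(u) = u²/4 (C(u) = -u*u*(-1)/4 = -u²*(-1)/4 = -(-1)*u²/4 = u²/4)
(362516 + z)/(C(474) + E(346)) = (362516 + 1/147740)/((¼)*474² + 2*346) = 53558113841/(147740*((¼)*224676 + 692)) = 53558113841/(147740*(56169 + 692)) = (53558113841/147740)/56861 = (53558113841/147740)*(1/56861) = 53558113841/8400644140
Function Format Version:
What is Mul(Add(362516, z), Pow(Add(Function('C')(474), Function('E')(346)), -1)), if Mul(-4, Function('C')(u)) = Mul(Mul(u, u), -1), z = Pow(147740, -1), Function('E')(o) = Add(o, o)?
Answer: Rational(53558113841, 8400644140) ≈ 6.3755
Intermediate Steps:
Function('E')(o) = Mul(2, o)
z = Rational(1, 147740) ≈ 6.7686e-6
Function('C')(u) = Mul(Rational(1, 4), Pow(u, 2)) (Function('C')(u) = Mul(Rational(-1, 4), Mul(Mul(u, u), -1)) = Mul(Rational(-1, 4), Mul(Pow(u, 2), -1)) = Mul(Rational(-1, 4), Mul(-1, Pow(u, 2))) = Mul(Rational(1, 4), Pow(u, 2)))
Mul(Add(362516, z), Pow(Add(Function('C')(474), Function('E')(346)), -1)) = Mul(Add(362516, Rational(1, 147740)), Pow(Add(Mul(Rational(1, 4), Pow(474, 2)), Mul(2, 346)), -1)) = Mul(Rational(53558113841, 147740), Pow(Add(Mul(Rational(1, 4), 224676), 692), -1)) = Mul(Rational(53558113841, 147740), Pow(Add(56169, 692), -1)) = Mul(Rational(53558113841, 147740), Pow(56861, -1)) = Mul(Rational(53558113841, 147740), Rational(1, 56861)) = Rational(53558113841, 8400644140)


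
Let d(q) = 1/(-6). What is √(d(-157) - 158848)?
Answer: I*√5718534/6 ≈ 398.56*I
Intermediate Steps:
d(q) = -⅙
√(d(-157) - 158848) = √(-⅙ - 158848) = √(-953089/6) = I*√5718534/6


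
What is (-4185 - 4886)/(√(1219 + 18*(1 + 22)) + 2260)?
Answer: -20500460/5105967 + 9071*√1633/5105967 ≈ -3.9432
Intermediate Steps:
(-4185 - 4886)/(√(1219 + 18*(1 + 22)) + 2260) = -9071/(√(1219 + 18*23) + 2260) = -9071/(√(1219 + 414) + 2260) = -9071/(√1633 + 2260) = -9071/(2260 + √1633)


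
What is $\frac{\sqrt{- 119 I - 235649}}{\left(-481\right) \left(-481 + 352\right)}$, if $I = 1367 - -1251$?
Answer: $\frac{i \sqrt{60799}}{20683} \approx 0.011922 i$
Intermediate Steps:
$I = 2618$ ($I = 1367 + 1251 = 2618$)
$\frac{\sqrt{- 119 I - 235649}}{\left(-481\right) \left(-481 + 352\right)} = \frac{\sqrt{\left(-119\right) 2618 - 235649}}{\left(-481\right) \left(-481 + 352\right)} = \frac{\sqrt{-311542 - 235649}}{\left(-481\right) \left(-129\right)} = \frac{\sqrt{-547191}}{62049} = 3 i \sqrt{60799} \cdot \frac{1}{62049} = \frac{i \sqrt{60799}}{20683}$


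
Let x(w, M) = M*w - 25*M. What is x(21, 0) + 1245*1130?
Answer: 1406850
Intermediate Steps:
x(w, M) = -25*M + M*w
x(21, 0) + 1245*1130 = 0*(-25 + 21) + 1245*1130 = 0*(-4) + 1406850 = 0 + 1406850 = 1406850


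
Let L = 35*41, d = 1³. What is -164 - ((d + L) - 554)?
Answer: -1046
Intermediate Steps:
d = 1
L = 1435
-164 - ((d + L) - 554) = -164 - ((1 + 1435) - 554) = -164 - (1436 - 554) = -164 - 1*882 = -164 - 882 = -1046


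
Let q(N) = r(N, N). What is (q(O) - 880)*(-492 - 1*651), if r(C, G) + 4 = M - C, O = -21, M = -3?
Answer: 989838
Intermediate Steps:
r(C, G) = -7 - C (r(C, G) = -4 + (-3 - C) = -7 - C)
q(N) = -7 - N
(q(O) - 880)*(-492 - 1*651) = ((-7 - 1*(-21)) - 880)*(-492 - 1*651) = ((-7 + 21) - 880)*(-492 - 651) = (14 - 880)*(-1143) = -866*(-1143) = 989838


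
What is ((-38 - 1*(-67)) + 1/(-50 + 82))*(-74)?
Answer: -34373/16 ≈ -2148.3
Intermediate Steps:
((-38 - 1*(-67)) + 1/(-50 + 82))*(-74) = ((-38 + 67) + 1/32)*(-74) = (29 + 1/32)*(-74) = (929/32)*(-74) = -34373/16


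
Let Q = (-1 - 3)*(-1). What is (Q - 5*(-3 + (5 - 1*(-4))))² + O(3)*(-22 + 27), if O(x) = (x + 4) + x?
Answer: 726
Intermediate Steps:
O(x) = 4 + 2*x (O(x) = (4 + x) + x = 4 + 2*x)
Q = 4 (Q = -4*(-1) = 4)
(Q - 5*(-3 + (5 - 1*(-4))))² + O(3)*(-22 + 27) = (4 - 5*(-3 + (5 - 1*(-4))))² + (4 + 2*3)*(-22 + 27) = (4 - 5*(-3 + (5 + 4)))² + (4 + 6)*5 = (4 - 5*(-3 + 9))² + 10*5 = (4 - 5*6)² + 50 = (4 - 30)² + 50 = (-26)² + 50 = 676 + 50 = 726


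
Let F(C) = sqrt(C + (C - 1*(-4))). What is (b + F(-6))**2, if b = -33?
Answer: 1081 - 132*I*sqrt(2) ≈ 1081.0 - 186.68*I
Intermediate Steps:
F(C) = sqrt(4 + 2*C) (F(C) = sqrt(C + (C + 4)) = sqrt(C + (4 + C)) = sqrt(4 + 2*C))
(b + F(-6))**2 = (-33 + sqrt(4 + 2*(-6)))**2 = (-33 + sqrt(4 - 12))**2 = (-33 + sqrt(-8))**2 = (-33 + 2*I*sqrt(2))**2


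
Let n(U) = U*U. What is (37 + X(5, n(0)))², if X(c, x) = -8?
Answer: 841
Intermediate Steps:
n(U) = U²
(37 + X(5, n(0)))² = (37 - 8)² = 29² = 841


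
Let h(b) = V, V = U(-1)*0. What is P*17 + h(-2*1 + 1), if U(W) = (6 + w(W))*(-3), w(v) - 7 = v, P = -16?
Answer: -272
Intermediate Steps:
w(v) = 7 + v
U(W) = -39 - 3*W (U(W) = (6 + (7 + W))*(-3) = (13 + W)*(-3) = -39 - 3*W)
V = 0 (V = (-39 - 3*(-1))*0 = (-39 + 3)*0 = -36*0 = 0)
h(b) = 0
P*17 + h(-2*1 + 1) = -16*17 + 0 = -272 + 0 = -272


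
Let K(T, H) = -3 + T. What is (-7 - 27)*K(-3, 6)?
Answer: 204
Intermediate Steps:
(-7 - 27)*K(-3, 6) = (-7 - 27)*(-3 - 3) = -34*(-6) = 204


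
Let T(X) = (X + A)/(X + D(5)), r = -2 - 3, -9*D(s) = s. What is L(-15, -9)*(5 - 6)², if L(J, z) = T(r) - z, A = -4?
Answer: 531/50 ≈ 10.620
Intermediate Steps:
D(s) = -s/9
r = -5
T(X) = (-4 + X)/(-5/9 + X) (T(X) = (X - 4)/(X - ⅑*5) = (-4 + X)/(X - 5/9) = (-4 + X)/(-5/9 + X))
L(J, z) = 81/50 - z (L(J, z) = 9*(-4 - 5)/(-5 + 9*(-5)) - z = 9*(-9)/(-5 - 45) - z = 9*(-9)/(-50) - z = 9*(-1/50)*(-9) - z = 81/50 - z)
L(-15, -9)*(5 - 6)² = (81/50 - 1*(-9))*(5 - 6)² = (81/50 + 9)*(-1)² = (531/50)*1 = 531/50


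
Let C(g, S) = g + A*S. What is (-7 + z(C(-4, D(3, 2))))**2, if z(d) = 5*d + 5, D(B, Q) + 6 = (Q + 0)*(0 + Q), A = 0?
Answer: 484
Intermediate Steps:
D(B, Q) = -6 + Q**2 (D(B, Q) = -6 + (Q + 0)*(0 + Q) = -6 + Q*Q = -6 + Q**2)
C(g, S) = g (C(g, S) = g + 0*S = g + 0 = g)
z(d) = 5 + 5*d
(-7 + z(C(-4, D(3, 2))))**2 = (-7 + (5 + 5*(-4)))**2 = (-7 + (5 - 20))**2 = (-7 - 15)**2 = (-22)**2 = 484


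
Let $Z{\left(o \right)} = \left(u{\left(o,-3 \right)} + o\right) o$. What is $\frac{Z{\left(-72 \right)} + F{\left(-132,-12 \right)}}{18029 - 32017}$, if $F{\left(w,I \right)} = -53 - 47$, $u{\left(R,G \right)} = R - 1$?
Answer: $- \frac{2585}{3497} \approx -0.73921$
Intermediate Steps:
$u{\left(R,G \right)} = -1 + R$
$Z{\left(o \right)} = o \left(-1 + 2 o\right)$ ($Z{\left(o \right)} = \left(\left(-1 + o\right) + o\right) o = \left(-1 + 2 o\right) o = o \left(-1 + 2 o\right)$)
$F{\left(w,I \right)} = -100$ ($F{\left(w,I \right)} = -53 - 47 = -100$)
$\frac{Z{\left(-72 \right)} + F{\left(-132,-12 \right)}}{18029 - 32017} = \frac{- 72 \left(-1 + 2 \left(-72\right)\right) - 100}{18029 - 32017} = \frac{- 72 \left(-1 - 144\right) - 100}{-13988} = \left(\left(-72\right) \left(-145\right) - 100\right) \left(- \frac{1}{13988}\right) = \left(10440 - 100\right) \left(- \frac{1}{13988}\right) = 10340 \left(- \frac{1}{13988}\right) = - \frac{2585}{3497}$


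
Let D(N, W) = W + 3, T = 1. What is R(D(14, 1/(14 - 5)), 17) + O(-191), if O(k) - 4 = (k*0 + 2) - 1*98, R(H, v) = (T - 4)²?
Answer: -83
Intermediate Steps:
D(N, W) = 3 + W
R(H, v) = 9 (R(H, v) = (1 - 4)² = (-3)² = 9)
O(k) = -92 (O(k) = 4 + ((k*0 + 2) - 1*98) = 4 + ((0 + 2) - 98) = 4 + (2 - 98) = 4 - 96 = -92)
R(D(14, 1/(14 - 5)), 17) + O(-191) = 9 - 92 = -83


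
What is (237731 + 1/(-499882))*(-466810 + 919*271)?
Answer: -25878161457527901/499882 ≈ -5.1769e+10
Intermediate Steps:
(237731 + 1/(-499882))*(-466810 + 919*271) = (237731 - 1/499882)*(-466810 + 249049) = (118837447741/499882)*(-217761) = -25878161457527901/499882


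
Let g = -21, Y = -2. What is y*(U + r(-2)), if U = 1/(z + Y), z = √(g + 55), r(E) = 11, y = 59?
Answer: 9794/15 + 59*√34/30 ≈ 664.40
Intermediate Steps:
z = √34 (z = √(-21 + 55) = √34 ≈ 5.8309)
U = 1/(-2 + √34) (U = 1/(√34 - 2) = 1/(-2 + √34) ≈ 0.26103)
y*(U + r(-2)) = 59*((1/15 + √34/30) + 11) = 59*(166/15 + √34/30) = 9794/15 + 59*√34/30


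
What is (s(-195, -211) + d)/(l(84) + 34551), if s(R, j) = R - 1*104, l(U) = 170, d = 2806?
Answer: 2507/34721 ≈ 0.072204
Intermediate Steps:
s(R, j) = -104 + R (s(R, j) = R - 104 = -104 + R)
(s(-195, -211) + d)/(l(84) + 34551) = ((-104 - 195) + 2806)/(170 + 34551) = (-299 + 2806)/34721 = 2507*(1/34721) = 2507/34721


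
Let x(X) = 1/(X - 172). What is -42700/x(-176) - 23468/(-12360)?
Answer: 45916169867/3090 ≈ 1.4860e+7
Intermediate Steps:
x(X) = 1/(-172 + X)
-42700/x(-176) - 23468/(-12360) = -42700/(1/(-172 - 176)) - 23468/(-12360) = -42700/(1/(-348)) - 23468*(-1/12360) = -42700/(-1/348) + 5867/3090 = -42700*(-348) + 5867/3090 = 14859600 + 5867/3090 = 45916169867/3090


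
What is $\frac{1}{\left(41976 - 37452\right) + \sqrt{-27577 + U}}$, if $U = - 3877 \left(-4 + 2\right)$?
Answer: $\frac{4524}{20486399} - \frac{i \sqrt{19823}}{20486399} \approx 0.00022083 - 6.8726 \cdot 10^{-6} i$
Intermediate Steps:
$U = 7754$ ($U = \left(-3877\right) \left(-2\right) = 7754$)
$\frac{1}{\left(41976 - 37452\right) + \sqrt{-27577 + U}} = \frac{1}{\left(41976 - 37452\right) + \sqrt{-27577 + 7754}} = \frac{1}{\left(41976 - 37452\right) + \sqrt{-19823}} = \frac{1}{4524 + i \sqrt{19823}}$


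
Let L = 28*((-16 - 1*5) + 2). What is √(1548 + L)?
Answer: 2*√254 ≈ 31.875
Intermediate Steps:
L = -532 (L = 28*((-16 - 5) + 2) = 28*(-21 + 2) = 28*(-19) = -532)
√(1548 + L) = √(1548 - 532) = √1016 = 2*√254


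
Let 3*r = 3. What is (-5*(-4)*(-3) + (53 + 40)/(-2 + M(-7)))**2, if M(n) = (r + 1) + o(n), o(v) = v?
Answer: 263169/49 ≈ 5370.8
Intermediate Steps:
r = 1 (r = (1/3)*3 = 1)
M(n) = 2 + n (M(n) = (1 + 1) + n = 2 + n)
(-5*(-4)*(-3) + (53 + 40)/(-2 + M(-7)))**2 = (-5*(-4)*(-3) + (53 + 40)/(-2 + (2 - 7)))**2 = (20*(-3) + 93/(-2 - 5))**2 = (-60 + 93/(-7))**2 = (-60 + 93*(-1/7))**2 = (-60 - 93/7)**2 = (-513/7)**2 = 263169/49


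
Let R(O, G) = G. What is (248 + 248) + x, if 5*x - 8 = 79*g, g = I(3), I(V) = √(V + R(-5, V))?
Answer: 2488/5 + 79*√6/5 ≈ 536.30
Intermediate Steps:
I(V) = √2*√V (I(V) = √(V + V) = √(2*V) = √2*√V)
g = √6 (g = √2*√3 = √6 ≈ 2.4495)
x = 8/5 + 79*√6/5 (x = 8/5 + (79*√6)/5 = 8/5 + 79*√6/5 ≈ 40.302)
(248 + 248) + x = (248 + 248) + (8/5 + 79*√6/5) = 496 + (8/5 + 79*√6/5) = 2488/5 + 79*√6/5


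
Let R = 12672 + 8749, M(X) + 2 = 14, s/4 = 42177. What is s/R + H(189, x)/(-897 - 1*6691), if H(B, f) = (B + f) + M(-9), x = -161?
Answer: 319824866/40635637 ≈ 7.8706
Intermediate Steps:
s = 168708 (s = 4*42177 = 168708)
M(X) = 12 (M(X) = -2 + 14 = 12)
H(B, f) = 12 + B + f (H(B, f) = (B + f) + 12 = 12 + B + f)
R = 21421
s/R + H(189, x)/(-897 - 1*6691) = 168708/21421 + (12 + 189 - 161)/(-897 - 1*6691) = 168708*(1/21421) + 40/(-897 - 6691) = 168708/21421 + 40/(-7588) = 168708/21421 + 40*(-1/7588) = 168708/21421 - 10/1897 = 319824866/40635637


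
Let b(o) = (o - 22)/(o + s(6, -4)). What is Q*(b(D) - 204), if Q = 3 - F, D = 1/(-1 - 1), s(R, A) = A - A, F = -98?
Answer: -16059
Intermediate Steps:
s(R, A) = 0
D = -1/2 (D = 1/(-2) = -1/2 ≈ -0.50000)
b(o) = (-22 + o)/o (b(o) = (o - 22)/(o + 0) = (-22 + o)/o)
Q = 101 (Q = 3 - 1*(-98) = 3 + 98 = 101)
Q*(b(D) - 204) = 101*((-22 - 1/2)/(-1/2) - 204) = 101*(-2*(-45/2) - 204) = 101*(45 - 204) = 101*(-159) = -16059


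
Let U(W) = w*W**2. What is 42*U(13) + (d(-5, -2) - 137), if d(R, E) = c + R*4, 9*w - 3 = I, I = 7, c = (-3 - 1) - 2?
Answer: 23171/3 ≈ 7723.7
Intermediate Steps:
c = -6 (c = -4 - 2 = -6)
w = 10/9 (w = 1/3 + (1/9)*7 = 1/3 + 7/9 = 10/9 ≈ 1.1111)
d(R, E) = -6 + 4*R (d(R, E) = -6 + R*4 = -6 + 4*R)
U(W) = 10*W**2/9
42*U(13) + (d(-5, -2) - 137) = 42*((10/9)*13**2) + ((-6 + 4*(-5)) - 137) = 42*((10/9)*169) + ((-6 - 20) - 137) = 42*(1690/9) + (-26 - 137) = 23660/3 - 163 = 23171/3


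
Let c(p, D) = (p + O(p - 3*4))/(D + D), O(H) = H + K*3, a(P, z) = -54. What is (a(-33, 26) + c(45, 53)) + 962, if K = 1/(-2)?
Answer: 192649/212 ≈ 908.72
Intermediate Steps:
K = -1/2 ≈ -0.50000
O(H) = -3/2 + H (O(H) = H - 1/2*3 = H - 3/2 = -3/2 + H)
c(p, D) = (-27/2 + 2*p)/(2*D) (c(p, D) = (p + (-3/2 + (p - 3*4)))/(D + D) = (p + (-3/2 + (p - 12)))/((2*D)) = (p + (-3/2 + (-12 + p)))*(1/(2*D)) = (p + (-27/2 + p))*(1/(2*D)) = (-27/2 + 2*p)*(1/(2*D)) = (-27/2 + 2*p)/(2*D))
(a(-33, 26) + c(45, 53)) + 962 = (-54 + (-27/4 + 45)/53) + 962 = (-54 + (1/53)*(153/4)) + 962 = (-54 + 153/212) + 962 = -11295/212 + 962 = 192649/212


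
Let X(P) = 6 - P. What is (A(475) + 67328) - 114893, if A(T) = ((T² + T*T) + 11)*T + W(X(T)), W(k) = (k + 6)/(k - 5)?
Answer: 101578868803/474 ≈ 2.1430e+8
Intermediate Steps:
W(k) = (6 + k)/(-5 + k)
A(T) = T*(11 + 2*T²) + (12 - T)/(1 - T) (A(T) = ((T² + T*T) + 11)*T + (6 + (6 - T))/(-5 + (6 - T)) = ((T² + T²) + 11)*T + (12 - T)/(1 - T) = (2*T² + 11)*T + (12 - T)/(1 - T) = (11 + 2*T²)*T + (12 - T)/(1 - T) = T*(11 + 2*T²) + (12 - T)/(1 - T))
(A(475) + 67328) - 114893 = ((-12 + 475 + 475*(-1 + 475)*(11 + 2*475²))/(-1 + 475) + 67328) - 114893 = ((-12 + 475 + 475*474*(11 + 2*225625))/474 + 67328) - 114893 = ((-12 + 475 + 475*474*(11 + 451250))/474 + 67328) - 114893 = ((-12 + 475 + 475*474*451261)/474 + 67328) - 114893 = ((-12 + 475 + 101601414150)/474 + 67328) - 114893 = ((1/474)*101601414613 + 67328) - 114893 = (101601414613/474 + 67328) - 114893 = 101633328085/474 - 114893 = 101578868803/474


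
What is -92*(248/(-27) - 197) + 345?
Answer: 521479/27 ≈ 19314.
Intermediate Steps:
-92*(248/(-27) - 197) + 345 = -92*(248*(-1/27) - 197) + 345 = -92*(-248/27 - 197) + 345 = -92*(-5567/27) + 345 = 512164/27 + 345 = 521479/27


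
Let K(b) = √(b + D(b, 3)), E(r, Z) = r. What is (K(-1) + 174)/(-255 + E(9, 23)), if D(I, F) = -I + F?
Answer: -29/41 - √3/246 ≈ -0.71436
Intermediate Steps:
D(I, F) = F - I
K(b) = √3 (K(b) = √(b + (3 - b)) = √3)
(K(-1) + 174)/(-255 + E(9, 23)) = (√3 + 174)/(-255 + 9) = (174 + √3)/(-246) = (174 + √3)*(-1/246) = -29/41 - √3/246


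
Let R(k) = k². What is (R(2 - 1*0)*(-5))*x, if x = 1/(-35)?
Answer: 4/7 ≈ 0.57143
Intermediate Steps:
x = -1/35 ≈ -0.028571
(R(2 - 1*0)*(-5))*x = ((2 - 1*0)²*(-5))*(-1/35) = ((2 + 0)²*(-5))*(-1/35) = (2²*(-5))*(-1/35) = (4*(-5))*(-1/35) = -20*(-1/35) = 4/7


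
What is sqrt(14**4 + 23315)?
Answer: 57*sqrt(19) ≈ 248.46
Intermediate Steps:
sqrt(14**4 + 23315) = sqrt(38416 + 23315) = sqrt(61731) = 57*sqrt(19)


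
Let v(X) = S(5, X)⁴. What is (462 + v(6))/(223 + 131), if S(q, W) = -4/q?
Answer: 144503/110625 ≈ 1.3062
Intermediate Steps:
v(X) = 256/625 (v(X) = (-4/5)⁴ = (-4*⅕)⁴ = (-⅘)⁴ = 256/625)
(462 + v(6))/(223 + 131) = (462 + 256/625)/(223 + 131) = (289006/625)/354 = (289006/625)*(1/354) = 144503/110625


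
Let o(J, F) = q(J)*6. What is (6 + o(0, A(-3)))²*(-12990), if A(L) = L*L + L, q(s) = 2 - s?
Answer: -4208760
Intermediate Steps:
A(L) = L + L² (A(L) = L² + L = L + L²)
o(J, F) = 12 - 6*J (o(J, F) = (2 - J)*6 = 12 - 6*J)
(6 + o(0, A(-3)))²*(-12990) = (6 + (12 - 6*0))²*(-12990) = (6 + (12 + 0))²*(-12990) = (6 + 12)²*(-12990) = 18²*(-12990) = 324*(-12990) = -4208760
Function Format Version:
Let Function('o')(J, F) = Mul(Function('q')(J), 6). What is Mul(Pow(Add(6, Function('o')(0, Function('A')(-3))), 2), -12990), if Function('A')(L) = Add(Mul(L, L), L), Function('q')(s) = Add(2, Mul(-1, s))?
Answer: -4208760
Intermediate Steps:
Function('A')(L) = Add(L, Pow(L, 2)) (Function('A')(L) = Add(Pow(L, 2), L) = Add(L, Pow(L, 2)))
Function('o')(J, F) = Add(12, Mul(-6, J)) (Function('o')(J, F) = Mul(Add(2, Mul(-1, J)), 6) = Add(12, Mul(-6, J)))
Mul(Pow(Add(6, Function('o')(0, Function('A')(-3))), 2), -12990) = Mul(Pow(Add(6, Add(12, Mul(-6, 0))), 2), -12990) = Mul(Pow(Add(6, Add(12, 0)), 2), -12990) = Mul(Pow(Add(6, 12), 2), -12990) = Mul(Pow(18, 2), -12990) = Mul(324, -12990) = -4208760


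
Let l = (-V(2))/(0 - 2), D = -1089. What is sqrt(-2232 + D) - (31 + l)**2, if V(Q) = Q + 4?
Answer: -1156 + 9*I*sqrt(41) ≈ -1156.0 + 57.628*I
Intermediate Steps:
V(Q) = 4 + Q
l = 3 (l = (-(4 + 2))/(0 - 2) = -1*6/(-2) = -6*(-1/2) = 3)
sqrt(-2232 + D) - (31 + l)**2 = sqrt(-2232 - 1089) - (31 + 3)**2 = sqrt(-3321) - 1*34**2 = 9*I*sqrt(41) - 1*1156 = 9*I*sqrt(41) - 1156 = -1156 + 9*I*sqrt(41)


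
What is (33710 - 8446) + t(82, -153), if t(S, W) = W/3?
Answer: 25213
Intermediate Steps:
t(S, W) = W/3 (t(S, W) = W*(⅓) = W/3)
(33710 - 8446) + t(82, -153) = (33710 - 8446) + (⅓)*(-153) = 25264 - 51 = 25213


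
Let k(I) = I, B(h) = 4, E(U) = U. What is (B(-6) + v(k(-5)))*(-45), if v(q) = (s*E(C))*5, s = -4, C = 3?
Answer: 2520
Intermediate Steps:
v(q) = -60 (v(q) = -4*3*5 = -12*5 = -60)
(B(-6) + v(k(-5)))*(-45) = (4 - 60)*(-45) = -56*(-45) = 2520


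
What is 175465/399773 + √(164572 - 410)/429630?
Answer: 175465/399773 + √164162/429630 ≈ 0.43985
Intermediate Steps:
175465/399773 + √(164572 - 410)/429630 = 175465*(1/399773) + √164162*(1/429630) = 175465/399773 + √164162/429630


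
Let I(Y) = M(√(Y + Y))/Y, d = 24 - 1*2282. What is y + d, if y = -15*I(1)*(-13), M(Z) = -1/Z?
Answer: -2258 - 195*√2/2 ≈ -2395.9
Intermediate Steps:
d = -2258 (d = 24 - 2282 = -2258)
I(Y) = -√2/(2*Y^(3/2)) (I(Y) = (-1/(√(Y + Y)))/Y = (-1/(√(2*Y)))/Y = (-1/(√2*√Y))/Y = (-√2/(2*√Y))/Y = -√2/(2*Y^(3/2)))
y = -195*√2/2 (y = -(-15)*√2/(2*1^(3/2))*(-13) = -(-15)*√2/2*(-13) = (15*√2/2)*(-13) = -195*√2/2 ≈ -137.89)
y + d = -195*√2/2 - 2258 = -2258 - 195*√2/2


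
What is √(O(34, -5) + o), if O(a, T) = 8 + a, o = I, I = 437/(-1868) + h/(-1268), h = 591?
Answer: √3620445633014/296078 ≈ 6.4265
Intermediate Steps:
I = -207263/296078 (I = 437/(-1868) + 591/(-1268) = 437*(-1/1868) + 591*(-1/1268) = -437/1868 - 591/1268 = -207263/296078 ≈ -0.70003)
o = -207263/296078 ≈ -0.70003
√(O(34, -5) + o) = √((8 + 34) - 207263/296078) = √(42 - 207263/296078) = √(12228013/296078) = √3620445633014/296078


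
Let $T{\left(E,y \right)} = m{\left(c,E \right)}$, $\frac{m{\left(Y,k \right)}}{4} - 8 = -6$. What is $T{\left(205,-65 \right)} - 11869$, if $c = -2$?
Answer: $-11861$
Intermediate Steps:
$m{\left(Y,k \right)} = 8$ ($m{\left(Y,k \right)} = 32 + 4 \left(-6\right) = 32 - 24 = 8$)
$T{\left(E,y \right)} = 8$
$T{\left(205,-65 \right)} - 11869 = 8 - 11869 = -11861$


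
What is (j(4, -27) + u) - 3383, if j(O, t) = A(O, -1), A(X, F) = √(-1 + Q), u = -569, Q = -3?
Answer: -3952 + 2*I ≈ -3952.0 + 2.0*I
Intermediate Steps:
A(X, F) = 2*I (A(X, F) = √(-1 - 3) = √(-4) = 2*I)
j(O, t) = 2*I
(j(4, -27) + u) - 3383 = (2*I - 569) - 3383 = (-569 + 2*I) - 3383 = -3952 + 2*I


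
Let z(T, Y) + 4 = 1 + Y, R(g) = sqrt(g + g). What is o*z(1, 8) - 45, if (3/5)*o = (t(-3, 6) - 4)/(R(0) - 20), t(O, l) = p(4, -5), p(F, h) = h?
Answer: -165/4 ≈ -41.250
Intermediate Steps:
R(g) = sqrt(2)*sqrt(g) (R(g) = sqrt(2*g) = sqrt(2)*sqrt(g))
t(O, l) = -5
z(T, Y) = -3 + Y (z(T, Y) = -4 + (1 + Y) = -3 + Y)
o = 3/4 (o = 5*((-5 - 4)/(sqrt(2)*sqrt(0) - 20))/3 = 5*(-9/(sqrt(2)*0 - 20))/3 = 5*(-9/(0 - 20))/3 = 5*(-9/(-20))/3 = 5*(-9*(-1/20))/3 = (5/3)*(9/20) = 3/4 ≈ 0.75000)
o*z(1, 8) - 45 = 3*(-3 + 8)/4 - 45 = (3/4)*5 - 45 = 15/4 - 45 = -165/4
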